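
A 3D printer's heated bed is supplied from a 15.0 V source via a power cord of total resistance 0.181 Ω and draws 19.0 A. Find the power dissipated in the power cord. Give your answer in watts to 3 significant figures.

Line loss is just I²R for the cable — we know both I and R_line directly.
The power cord carries the full 19.0 A.
P_line = I² R_line = (19.00)² × 0.181 = 65.34 W

65.3 W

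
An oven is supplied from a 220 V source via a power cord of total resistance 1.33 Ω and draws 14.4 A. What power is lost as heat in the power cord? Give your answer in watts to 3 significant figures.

276 W

Only the current and the line resistance are needed for the I²R loss.
The power cord carries the full 14.4 A.
P_line = I² R_line = (14.40)² × 1.33 = 275.8 W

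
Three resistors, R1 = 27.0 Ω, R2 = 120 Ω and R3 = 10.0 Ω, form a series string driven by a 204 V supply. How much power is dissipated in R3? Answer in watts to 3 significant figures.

Since the resistors are in series they all carry the loop current I = V/R_total; the power in any one is I²R.
R_total = 27.0 + 120 + 10.0 = 157.0 Ω
I = V / R_total = 204 / 157.0 = 1.299 A
P_R3 = I² × R3 = (1.299)² × 10.0 = 16.88 W

16.9 W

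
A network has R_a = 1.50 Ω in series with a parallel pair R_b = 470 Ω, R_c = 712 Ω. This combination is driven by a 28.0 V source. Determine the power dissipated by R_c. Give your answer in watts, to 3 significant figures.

1.09 W

Reduce the parallel pair to R_p first; the network is then a simple series string.
R_p = (470×712)/(470+712) = 283.1 Ω
R_total = 1.50 + 283.1 = 284.6 Ω
I = V / R_total = 28.0 / 284.6 = 0.09838 A
Voltage across the parallel pair: V_p = I × R_p = 0.09838 × 283.1 = 27.85 V
R_c is across V_p, so use P = V²/R for that branch.
P_R_c = (27.85)² / 712 = 1.090 W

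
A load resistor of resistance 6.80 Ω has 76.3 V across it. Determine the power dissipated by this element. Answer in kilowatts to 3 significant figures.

0.856 kW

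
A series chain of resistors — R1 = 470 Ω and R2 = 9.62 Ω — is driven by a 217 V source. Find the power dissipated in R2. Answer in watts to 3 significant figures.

Since the resistors are in series they all carry the loop current I = V/R_total; the power in any one is I²R.
R_total = 470 + 9.62 = 479.6 Ω
I = V / R_total = 217 / 479.6 = 0.4524 A
P_R2 = I² × R2 = (0.4524)² × 9.62 = 1.969 W

1.97 W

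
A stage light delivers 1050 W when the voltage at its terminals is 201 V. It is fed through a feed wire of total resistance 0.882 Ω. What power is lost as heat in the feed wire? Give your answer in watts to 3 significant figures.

24.1 W

The feed wire is a series resistance carrying the load current; its dissipation is I²R_line.
I = P / V = 1050 / 201 = 5.224 A through the feed wire.
P_line = I² R_line = (5.224)² × 0.882 = 24.07 W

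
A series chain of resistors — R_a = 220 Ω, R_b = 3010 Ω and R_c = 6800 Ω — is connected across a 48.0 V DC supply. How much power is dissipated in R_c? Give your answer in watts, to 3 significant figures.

0.156 W

In a series string the same current flows through every resistor — find that current, then P = I²R for the one we want.
R_total = 220 + 3010 + 6800 = 10030 Ω
I = V / R_total = 48.0 / 10030 = 0.004786 A
P_R_c = I² × R_c = (0.004786)² × 6800 = 0.1557 W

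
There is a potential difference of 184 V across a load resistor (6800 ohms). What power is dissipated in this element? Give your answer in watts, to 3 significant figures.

With V across and R both known, P = V²/R gives the dissipation directly.
P = (184 V)² / 6800 Ω = 4.979 W

4.98 W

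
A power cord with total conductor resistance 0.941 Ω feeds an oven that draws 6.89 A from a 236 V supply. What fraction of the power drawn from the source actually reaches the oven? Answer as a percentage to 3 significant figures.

97.3 %

The power cord carries the full 6.89 A.
P_line = I² R_line = (6.890)² × 0.941 = 44.67 W
P_source = V I = 236 × 6.890 = 1626 W; P_load = 1581 W
η = P_load / P_source = 1581 / 1626 = 0.9725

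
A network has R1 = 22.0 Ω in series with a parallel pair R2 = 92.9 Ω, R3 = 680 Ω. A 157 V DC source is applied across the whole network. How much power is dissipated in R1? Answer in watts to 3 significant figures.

50.4 W

First combine the parallel branches into one equivalent R_p, then R1 + R_p is a series pair.
R_p = (92.9×680)/(92.9+680) = 81.73 Ω
R_total = 22.0 + 81.73 = 103.7 Ω
I = V / R_total = 157 / 103.7 = 1.513 A
R1 is in the main series path, so its power is I²R1.
P_R1 = (1.513)² × 22.0 = 50.39 W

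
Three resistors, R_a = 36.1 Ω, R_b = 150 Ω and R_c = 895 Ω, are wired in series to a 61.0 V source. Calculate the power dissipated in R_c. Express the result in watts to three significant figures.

Every series element carries the same I. Get I from the total resistance, then P = I² × R_c.
R_total = 36.1 + 150 + 895 = 1081 Ω
I = V / R_total = 61.0 / 1081 = 0.05642 A
P_R_c = I² × R_c = (0.05642)² × 895 = 2.849 W

2.85 W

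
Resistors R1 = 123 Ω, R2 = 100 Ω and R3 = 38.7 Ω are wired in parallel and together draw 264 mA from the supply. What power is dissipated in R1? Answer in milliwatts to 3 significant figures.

We need the common branch voltage; get it from I_total × R_eq, then P = V²/R for the branch.
1/R_eq = 1/123 + 1/100 + 1/38.7 ⇒ R_eq = 22.74 Ω
V = I_total × R_eq = 0.2640 × 22.74 = 6.004 V
P_R1 = V² / R1 = (6.004)² / 123 = 0.2931 W

293 mW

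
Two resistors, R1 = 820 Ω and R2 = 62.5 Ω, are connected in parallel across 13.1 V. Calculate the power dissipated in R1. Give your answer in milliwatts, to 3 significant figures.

209 mW

R1 sits directly across the source, so P = V²/R with V = 13.1 V.
P_R1 = V² / R1 = (13.1)² / 820 Ω = 0.2093 W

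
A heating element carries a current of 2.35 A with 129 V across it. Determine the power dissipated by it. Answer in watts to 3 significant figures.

303 W

Since both terminal voltage and current are stated, P = V I gives the power in one step.
P = 129 V × 2.350 A = 303.2 W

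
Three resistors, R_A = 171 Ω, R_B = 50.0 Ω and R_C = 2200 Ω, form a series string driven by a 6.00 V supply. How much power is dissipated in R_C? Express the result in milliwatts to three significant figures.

13.5 mW

In a series string the same current flows through every resistor — find that current, then P = I²R for the one we want.
R_total = 171 + 50.0 + 2200 = 2421 Ω
I = V / R_total = 6.00 / 2421 = 0.002478 A
P_R_C = I² × R_C = (0.002478)² × 2200 = 0.01351 W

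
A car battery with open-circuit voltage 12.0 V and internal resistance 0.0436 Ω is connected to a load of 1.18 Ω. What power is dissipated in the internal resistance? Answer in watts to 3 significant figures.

4.19 W

r is in series with the load, so it carries the full circuit current — the loss in it is I²r.
I = ε / (r + R) = 12.0 / (0.0436 + 1.18) = 9.807 A
P_int = I² r = (9.807)² × 0.0436 = 4.193 W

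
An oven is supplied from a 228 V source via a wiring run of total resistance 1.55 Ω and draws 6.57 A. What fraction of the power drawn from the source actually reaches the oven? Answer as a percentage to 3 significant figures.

95.5 %

The wiring run carries the full 6.57 A.
P_line = I² R_line = (6.570)² × 1.55 = 66.91 W
P_source = V I = 228 × 6.570 = 1498 W; P_load = 1431 W
η = P_load / P_source = 1431 / 1498 = 0.9553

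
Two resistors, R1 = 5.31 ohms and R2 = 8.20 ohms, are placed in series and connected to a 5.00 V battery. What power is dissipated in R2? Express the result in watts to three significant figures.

1.12 W

The current is common to all series resistors; compute it, then apply P = I²R for the target.
R_total = 5.31 + 8.20 = 13.51 Ω
I = V / R_total = 5.00 / 13.51 = 0.3701 A
P_R2 = I² × R2 = (0.3701)² × 8.20 = 1.123 W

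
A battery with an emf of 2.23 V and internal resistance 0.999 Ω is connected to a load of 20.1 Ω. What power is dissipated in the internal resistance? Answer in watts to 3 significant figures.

The internal resistance carries the same current as the load; P_int = I²r.
I = ε / (r + R) = 2.23 / (0.999 + 20.1) = 0.1057 A
P_int = I² r = (0.1057)² × 0.999 = 0.01116 W

0.0112 W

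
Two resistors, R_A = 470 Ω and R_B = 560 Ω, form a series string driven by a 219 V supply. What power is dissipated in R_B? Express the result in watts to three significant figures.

25.3 W

Every series element carries the same I. Get I from the total resistance, then P = I² × R_B.
R_total = 470 + 560 = 1030 Ω
I = V / R_total = 219 / 1030 = 0.2126 A
P_R_B = I² × R_B = (0.2126)² × 560 = 25.32 W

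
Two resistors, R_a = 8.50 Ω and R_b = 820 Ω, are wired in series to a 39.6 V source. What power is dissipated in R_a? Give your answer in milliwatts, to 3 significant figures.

Series elements share the same current, so find I first, then use P = I²R.
R_total = 8.50 + 820 = 828.5 Ω
I = V / R_total = 39.6 / 828.5 = 0.04780 A
P_R_a = I² × R_a = (0.04780)² × 8.50 = 0.01942 W

19.4 mW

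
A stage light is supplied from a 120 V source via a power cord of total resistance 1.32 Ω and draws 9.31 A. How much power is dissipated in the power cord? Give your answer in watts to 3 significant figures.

114 W

Line loss is just I²R for the cable — we know both I and R_line directly.
The power cord carries the full 9.31 A.
P_line = I² R_line = (9.310)² × 1.32 = 114.4 W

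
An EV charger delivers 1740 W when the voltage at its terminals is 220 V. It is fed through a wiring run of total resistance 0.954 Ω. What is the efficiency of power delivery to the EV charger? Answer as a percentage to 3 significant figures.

I = P / V = 1740 / 220 = 7.909 A through the wiring run.
P_line = I² R_line = (7.909)² × 0.954 = 59.68 W
P_source = P_load + P_line = 1740 + 59.68 = 1800 W
η = P_load / P_source = 1740 / 1800 = 0.9668

96.7 %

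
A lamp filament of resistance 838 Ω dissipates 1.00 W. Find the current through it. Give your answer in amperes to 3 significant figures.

Rearranging the power relation for the two known quantities gives I = √(P / R).
I = √(1.00 / 838) = 0.03454 A

0.0345 A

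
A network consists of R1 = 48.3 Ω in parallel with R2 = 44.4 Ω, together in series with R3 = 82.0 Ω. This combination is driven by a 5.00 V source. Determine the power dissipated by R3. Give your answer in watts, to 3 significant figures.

0.185 W

Reduce the parallel combination to a single R_p; the circuit then becomes R_p in series with the remaining resistor.
R_p = (48.3×44.4)/(48.3+44.4) = 23.13 Ω
R_total = R_p + 82.0 = 23.13 + 82.0 = 105.1 Ω
I = V / R_total = 5.00 / 105.1 = 0.04756 A
R3 carries the full series current, so P = I²R.
P_R3 = (0.04756)² × 82.0 = 0.1855 W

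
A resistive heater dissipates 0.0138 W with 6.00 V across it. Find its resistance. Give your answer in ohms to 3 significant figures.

Inverting the appropriate power form: R = V² / P.
R = (6.00)² / 0.0138 = 2609 Ω

2610 Ω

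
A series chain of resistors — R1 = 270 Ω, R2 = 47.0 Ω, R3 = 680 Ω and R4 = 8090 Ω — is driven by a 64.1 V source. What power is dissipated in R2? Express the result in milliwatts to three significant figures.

Series elements share the same current, so find I first, then use P = I²R.
R_total = 270 + 47.0 + 680 + 8090 = 9087 Ω
I = V / R_total = 64.1 / 9087 = 0.007054 A
P_R2 = I² × R2 = (0.007054)² × 47.0 = 0.002339 W

2.34 mW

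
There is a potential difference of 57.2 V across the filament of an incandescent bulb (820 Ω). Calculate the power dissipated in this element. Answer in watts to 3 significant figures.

V and R are stated; P = V²/R avoids computing the current.
P = (57.2 V)² / 820 Ω = 3.990 W

3.99 W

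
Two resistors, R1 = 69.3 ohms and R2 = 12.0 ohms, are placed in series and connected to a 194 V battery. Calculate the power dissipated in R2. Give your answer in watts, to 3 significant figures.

Series elements share the same current, so find I first, then use P = I²R.
R_total = 69.3 + 12.0 = 81.30 Ω
I = V / R_total = 194 / 81.30 = 2.386 A
P_R2 = I² × R2 = (2.386)² × 12.0 = 68.33 W

68.3 W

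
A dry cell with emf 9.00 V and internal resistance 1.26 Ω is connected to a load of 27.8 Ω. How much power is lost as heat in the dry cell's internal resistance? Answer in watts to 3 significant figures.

r is in series with the load, so it carries the full circuit current — the loss in it is I²r.
I = ε / (r + R) = 9.00 / (1.26 + 27.8) = 0.3097 A
P_int = I² r = (0.3097)² × 1.26 = 0.1209 W

0.121 W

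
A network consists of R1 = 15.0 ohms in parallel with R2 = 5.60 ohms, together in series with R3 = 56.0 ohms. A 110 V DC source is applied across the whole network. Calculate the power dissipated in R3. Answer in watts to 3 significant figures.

Reduce the parallel combination to a single R_p; the circuit then becomes R_p in series with the remaining resistor.
R_p = (15.0×5.60)/(15.0+5.60) = 4.078 Ω
R_total = R_p + 56.0 = 4.078 + 56.0 = 60.08 Ω
I = V / R_total = 110 / 60.08 = 1.831 A
R3 is the series element, so its power is I²R.
P_R3 = (1.831)² × 56.0 = 187.7 W

188 W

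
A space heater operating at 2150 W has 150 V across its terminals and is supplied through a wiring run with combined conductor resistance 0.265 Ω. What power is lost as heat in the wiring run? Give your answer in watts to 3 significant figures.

54.4 W

Line loss is just I²R for the cable — we know both I and R_line directly.
I = P / V = 2150 / 150 = 14.33 A through the wiring run.
P_line = I² R_line = (14.33)² × 0.265 = 54.44 W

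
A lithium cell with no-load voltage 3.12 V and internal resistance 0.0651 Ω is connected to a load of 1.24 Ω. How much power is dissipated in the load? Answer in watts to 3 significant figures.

7.09 W

Load and internal resistance form a series loop — compute the loop current, then the load power via I²R.
I = ε / (r + R) = 3.12 / (0.0651 + 1.24) = 2.391 A
P_load = I² R = (2.391)² × 1.24 = 7.087 W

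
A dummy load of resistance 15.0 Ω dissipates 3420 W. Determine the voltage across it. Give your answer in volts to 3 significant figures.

Inverting the appropriate power form: V = √(P R).
V = √(3420 × 15.0) = 226.5 V

226 V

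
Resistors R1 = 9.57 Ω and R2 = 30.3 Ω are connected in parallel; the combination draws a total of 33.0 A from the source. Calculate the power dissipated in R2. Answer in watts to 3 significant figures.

1900 W

We need the common branch voltage; get it from I_total × R_eq, then P = V²/R for the branch.
1/R_eq = 1/9.57 + 1/30.3 ⇒ R_eq = 7.273 Ω
V = I_total × R_eq = 33.00 × 7.273 = 240.0 V
P_R2 = V² / R2 = (240.0)² / 30.3 = 1901 W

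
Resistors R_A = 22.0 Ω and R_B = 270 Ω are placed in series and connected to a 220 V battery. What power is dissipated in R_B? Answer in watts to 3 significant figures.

153 W

Series elements share the same current, so find I first, then use P = I²R.
R_total = 22.0 + 270 = 292.0 Ω
I = V / R_total = 220 / 292.0 = 0.7534 A
P_R_B = I² × R_B = (0.7534)² × 270 = 153.3 W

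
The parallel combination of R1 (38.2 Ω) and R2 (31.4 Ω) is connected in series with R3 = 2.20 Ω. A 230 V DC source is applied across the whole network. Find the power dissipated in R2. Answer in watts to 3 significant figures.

Combine R1 and R2 into their parallel equivalent first, reducing the network to two series resistors.
R_p = (38.2×31.4)/(38.2+31.4) = 17.23 Ω
R_total = R_p + 2.20 = 17.23 + 2.20 = 19.43 Ω
I = V / R_total = 230 / 19.43 = 11.83 A
Voltage across the parallel pair: V_p = I × R_p = 11.83 × 17.23 = 204.0 V
Use P = V²/R for R2 with V = V_p.
P_R2 = (204.0)² / 31.4 = 1325 W

1320 W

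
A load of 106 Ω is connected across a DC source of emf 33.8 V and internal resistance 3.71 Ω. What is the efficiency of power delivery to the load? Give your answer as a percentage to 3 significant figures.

η = P_load/(P_load+P_int) = I²R/(I²R+I²r) = R/(R+r) — the I² cancels for series elements.
η = R / (R + r) = 106 / (106 + 3.71) = 0.9662

96.6 %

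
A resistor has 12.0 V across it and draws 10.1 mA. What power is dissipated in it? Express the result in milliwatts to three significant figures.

Since both terminal voltage and current are stated, P = V I gives the power in one step.
P = 12.0 V × 0.01010 A = 0.1212 W

121 mW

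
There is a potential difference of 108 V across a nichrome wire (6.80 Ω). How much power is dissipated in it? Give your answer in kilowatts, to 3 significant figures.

V and R are stated; P = V²/R avoids computing the current.
P = (108 V)² / 6.80 Ω = 1715 W

1.72 kW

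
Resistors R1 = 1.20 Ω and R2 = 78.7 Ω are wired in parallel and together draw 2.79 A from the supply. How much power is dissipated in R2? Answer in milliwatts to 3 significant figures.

138 mW

Only the total current is stated, so first find the parallel equivalent to get the voltage across the combination.
1/R_eq = 1/1.20 + 1/78.7 ⇒ R_eq = 1.182 Ω
V = I_total × R_eq = 2.790 × 1.182 = 3.298 V
P_R2 = V² / R2 = (3.298)² / 78.7 = 0.1382 W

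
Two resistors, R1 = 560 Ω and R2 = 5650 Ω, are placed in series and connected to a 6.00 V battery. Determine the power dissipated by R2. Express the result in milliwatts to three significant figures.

Every series element carries the same I. Get I from the total resistance, then P = I² × R2.
R_total = 560 + 5650 = 6210 Ω
I = V / R_total = 6.00 / 6210 = 0.0009662 A
P_R2 = I² × R2 = (0.0009662)² × 5650 = 0.005274 W

5.27 mW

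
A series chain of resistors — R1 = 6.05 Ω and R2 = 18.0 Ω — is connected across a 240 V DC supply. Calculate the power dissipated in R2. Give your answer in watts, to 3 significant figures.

1790 W

Since the resistors are in series they all carry the loop current I = V/R_total; the power in any one is I²R.
R_total = 6.05 + 18.0 = 24.05 Ω
I = V / R_total = 240 / 24.05 = 9.979 A
P_R2 = I² × R2 = (9.979)² × 18.0 = 1793 W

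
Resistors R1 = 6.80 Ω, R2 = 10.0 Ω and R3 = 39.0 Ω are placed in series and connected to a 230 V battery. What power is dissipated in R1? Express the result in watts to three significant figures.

116 W

Series elements share the same current, so find I first, then use P = I²R.
R_total = 6.80 + 10.0 + 39.0 = 55.80 Ω
I = V / R_total = 230 / 55.80 = 4.122 A
P_R1 = I² × R1 = (4.122)² × 6.80 = 115.5 W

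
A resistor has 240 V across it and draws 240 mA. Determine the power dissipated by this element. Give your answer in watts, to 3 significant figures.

57.6 W

V and I are known directly — P = V I, no intermediate step needed.
P = 240 V × 0.2400 A = 57.60 W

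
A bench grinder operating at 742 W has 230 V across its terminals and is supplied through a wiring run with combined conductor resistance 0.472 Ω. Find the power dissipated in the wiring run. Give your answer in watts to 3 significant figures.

The wiring run and load are in series, so the same current flows in both; the loss is I²R_line.
I = P / V = 742 / 230 = 3.226 A through the wiring run.
P_line = I² R_line = (3.226)² × 0.472 = 4.912 W

4.91 W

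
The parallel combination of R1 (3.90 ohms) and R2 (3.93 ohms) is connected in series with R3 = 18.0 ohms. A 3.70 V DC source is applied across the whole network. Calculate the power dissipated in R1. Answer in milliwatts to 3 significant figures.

33.8 mW

Collapse the R1‖R2 pair into one equivalent R_p; then R_p and R3 form a series string.
R_p = (3.90×3.93)/(3.90+3.93) = 1.957 Ω
R_total = R_p + 18.0 = 1.957 + 18.0 = 19.96 Ω
I = V / R_total = 3.70 / 19.96 = 0.1854 A
Voltage across the parallel pair: V_p = I × R_p = 0.1854 × 1.957 = 0.3629 V
Use P = V²/R for R1 with V = V_p.
P_R1 = (0.3629)² / 3.90 = 0.03377 W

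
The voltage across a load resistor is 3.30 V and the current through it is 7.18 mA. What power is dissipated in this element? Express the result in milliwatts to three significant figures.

23.7 mW

Since both terminal voltage and current are stated, P = V I gives the power in one step.
P = 3.30 V × 0.007180 A = 0.02369 W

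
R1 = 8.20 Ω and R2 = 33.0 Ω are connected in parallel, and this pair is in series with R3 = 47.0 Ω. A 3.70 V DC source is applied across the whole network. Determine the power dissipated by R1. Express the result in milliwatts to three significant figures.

25.1 mW

Collapse the R1‖R2 pair into one equivalent R_p; then R_p and R3 form a series string.
R_p = (8.20×33.0)/(8.20+33.0) = 6.568 Ω
R_total = R_p + 47.0 = 6.568 + 47.0 = 53.57 Ω
I = V / R_total = 3.70 / 53.57 = 0.06907 A
Voltage across the parallel pair: V_p = I × R_p = 0.06907 × 6.568 = 0.4537 V
R1 sits across V_p; its power is V_p²/R.
P_R1 = (0.4537)² / 8.20 = 0.02510 W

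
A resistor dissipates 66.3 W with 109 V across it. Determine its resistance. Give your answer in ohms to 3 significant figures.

Inverting the appropriate power form: R = V² / P.
R = (109)² / 66.3 = 179.2 Ω

179 Ω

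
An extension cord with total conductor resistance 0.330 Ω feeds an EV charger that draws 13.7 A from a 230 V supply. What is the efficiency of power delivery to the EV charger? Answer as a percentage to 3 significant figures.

98.0 %

The extension cord carries the full 13.7 A.
P_line = I² R_line = (13.70)² × 0.330 = 61.94 W
P_source = V I = 230 × 13.70 = 3151 W; P_load = 3089 W
η = P_load / P_source = 3089 / 3151 = 0.9803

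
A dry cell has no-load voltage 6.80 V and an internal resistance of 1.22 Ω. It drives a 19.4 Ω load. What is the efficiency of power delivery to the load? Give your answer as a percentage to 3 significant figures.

The source delivers εI, of which I²R reaches the load and I²r is lost; since I is common, η = R/(R+r).
η = R / (R + r) = 19.4 / (19.4 + 1.22) = 0.9408

94.1 %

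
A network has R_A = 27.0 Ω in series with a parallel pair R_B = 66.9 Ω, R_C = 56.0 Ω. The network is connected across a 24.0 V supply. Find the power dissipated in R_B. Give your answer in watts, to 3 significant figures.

Reduce the parallel pair to R_p first; the network is then a simple series string.
R_p = (66.9×56.0)/(66.9+56.0) = 30.48 Ω
R_total = 27.0 + 30.48 = 57.48 Ω
I = V / R_total = 24.0 / 57.48 = 0.4175 A
Voltage across the parallel pair: V_p = I × R_p = 0.4175 × 30.48 = 12.73 V
R_B is across V_p, so use P = V²/R for that branch.
P_R_B = (12.73)² / 66.9 = 2.421 W

2.42 W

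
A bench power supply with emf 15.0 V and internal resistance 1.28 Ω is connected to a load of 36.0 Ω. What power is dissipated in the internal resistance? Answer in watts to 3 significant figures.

The source's internal resistance is just another series element carrying I; its dissipation is I²r.
I = ε / (r + R) = 15.0 / (1.28 + 36.0) = 0.4024 A
P_int = I² r = (0.4024)² × 1.28 = 0.2072 W

0.207 W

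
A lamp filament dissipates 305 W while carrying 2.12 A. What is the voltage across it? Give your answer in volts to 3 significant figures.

144 V

Inverting the appropriate power form: V = P / I.
V = 305 / 2.120 = 143.9 V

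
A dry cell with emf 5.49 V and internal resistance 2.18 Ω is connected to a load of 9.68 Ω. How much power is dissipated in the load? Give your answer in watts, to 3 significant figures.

The internal resistance and the load are in series, so the same I flows through both; get I from ε/(r+R), then I²R for the load.
I = ε / (r + R) = 5.49 / (2.18 + 9.68) = 0.4629 A
P_load = I² R = (0.4629)² × 9.68 = 2.074 W

2.07 W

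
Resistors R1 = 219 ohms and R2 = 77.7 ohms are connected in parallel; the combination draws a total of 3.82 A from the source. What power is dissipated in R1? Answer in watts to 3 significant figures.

219 W

Parallel branches share V, not I — compute V via R_eq, then use V²/R for the target branch.
1/R_eq = 1/219 + 1/77.7 ⇒ R_eq = 57.35 Ω
V = I_total × R_eq = 3.820 × 57.35 = 219.1 V
P_R1 = V² / R1 = (219.1)² / 219 = 219.2 W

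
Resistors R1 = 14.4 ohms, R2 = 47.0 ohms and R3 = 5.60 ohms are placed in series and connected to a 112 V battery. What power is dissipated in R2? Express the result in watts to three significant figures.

Series elements share the same current, so find I first, then use P = I²R.
R_total = 14.4 + 47.0 + 5.60 = 67.00 Ω
I = V / R_total = 112 / 67.00 = 1.672 A
P_R2 = I² × R2 = (1.672)² × 47.0 = 131.3 W

131 W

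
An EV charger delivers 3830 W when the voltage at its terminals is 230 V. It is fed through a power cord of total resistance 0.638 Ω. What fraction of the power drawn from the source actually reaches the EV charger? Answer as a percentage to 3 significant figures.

I = P / V = 3830 / 230 = 16.65 A through the power cord.
P_line = I² R_line = (16.65)² × 0.638 = 176.9 W
P_source = P_load + P_line = 3830 + 176.9 = 4007 W
η = P_load / P_source = 3830 / 4007 = 0.9558

95.6 %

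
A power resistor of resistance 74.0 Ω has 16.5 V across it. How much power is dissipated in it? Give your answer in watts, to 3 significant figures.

We know the drop across the element and its resistance — P = V²/R, one step.
P = (16.5 V)² / 74.0 Ω = 3.679 W

3.68 W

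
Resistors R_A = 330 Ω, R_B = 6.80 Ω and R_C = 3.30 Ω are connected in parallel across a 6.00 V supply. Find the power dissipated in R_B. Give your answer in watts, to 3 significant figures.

5.29 W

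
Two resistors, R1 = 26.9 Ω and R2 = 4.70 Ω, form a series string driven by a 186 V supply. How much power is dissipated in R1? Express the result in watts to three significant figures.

932 W

In a series string the same current flows through every resistor — find that current, then P = I²R for the one we want.
R_total = 26.9 + 4.70 = 31.60 Ω
I = V / R_total = 186 / 31.60 = 5.886 A
P_R1 = I² × R1 = (5.886)² × 26.9 = 932.0 W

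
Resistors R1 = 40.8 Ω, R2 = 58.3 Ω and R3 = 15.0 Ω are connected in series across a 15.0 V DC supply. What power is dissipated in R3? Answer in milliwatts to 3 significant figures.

Series elements share the same current, so find I first, then use P = I²R.
R_total = 40.8 + 58.3 + 15.0 = 114.1 Ω
I = V / R_total = 15.0 / 114.1 = 0.1315 A
P_R3 = I² × R3 = (0.1315)² × 15.0 = 0.2592 W

259 mW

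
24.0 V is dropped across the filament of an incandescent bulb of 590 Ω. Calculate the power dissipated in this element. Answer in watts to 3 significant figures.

0.976 W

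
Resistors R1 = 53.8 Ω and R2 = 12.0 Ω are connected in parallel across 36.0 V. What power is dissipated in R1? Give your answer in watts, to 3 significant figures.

Each parallel branch sees the full supply voltage, so P = V²/R applies directly to the target branch.
P_R1 = V² / R1 = (36.0)² / 53.8 Ω = 24.09 W

24.1 W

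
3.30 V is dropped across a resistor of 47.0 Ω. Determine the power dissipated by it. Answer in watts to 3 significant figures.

0.232 W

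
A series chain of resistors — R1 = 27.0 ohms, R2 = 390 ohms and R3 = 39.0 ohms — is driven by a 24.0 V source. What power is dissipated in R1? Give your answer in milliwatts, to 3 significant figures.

74.8 mW

The current is common to all series resistors; compute it, then apply P = I²R for the target.
R_total = 27.0 + 390 + 39.0 = 456.0 Ω
I = V / R_total = 24.0 / 456.0 = 0.05263 A
P_R1 = I² × R1 = (0.05263)² × 27.0 = 0.07479 W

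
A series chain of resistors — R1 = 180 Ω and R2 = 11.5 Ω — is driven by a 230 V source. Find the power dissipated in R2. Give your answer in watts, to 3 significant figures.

In a series string the same current flows through every resistor — find that current, then P = I²R for the one we want.
R_total = 180 + 11.5 = 191.5 Ω
I = V / R_total = 230 / 191.5 = 1.201 A
P_R2 = I² × R2 = (1.201)² × 11.5 = 16.59 W

16.6 W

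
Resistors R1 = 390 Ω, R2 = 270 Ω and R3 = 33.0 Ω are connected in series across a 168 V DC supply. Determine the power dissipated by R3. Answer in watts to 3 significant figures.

In a series string the same current flows through every resistor — find that current, then P = I²R for the one we want.
R_total = 390 + 270 + 33.0 = 693.0 Ω
I = V / R_total = 168 / 693.0 = 0.2424 A
P_R3 = I² × R3 = (0.2424)² × 33.0 = 1.939 W

1.94 W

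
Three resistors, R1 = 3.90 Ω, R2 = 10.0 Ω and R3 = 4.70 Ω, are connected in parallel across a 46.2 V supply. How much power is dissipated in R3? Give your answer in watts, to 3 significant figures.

Each parallel branch sees the full supply voltage, so P = V²/R applies directly to the target branch.
P_R3 = V² / R3 = (46.2)² / 4.70 Ω = 454.1 W

454 W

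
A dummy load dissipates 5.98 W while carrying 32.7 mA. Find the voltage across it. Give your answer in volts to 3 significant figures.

From P = V I = I²R = V²/R, with the two given quantities we get V = P / I.
V = 5.98 / 0.03270 = 182.9 V

183 V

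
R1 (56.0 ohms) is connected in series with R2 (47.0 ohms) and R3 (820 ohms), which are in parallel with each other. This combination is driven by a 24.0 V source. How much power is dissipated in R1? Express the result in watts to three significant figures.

3.20 W

Collapse R2‖R3 to a single equivalent, reducing the network to two series elements.
R_p = (47.0×820)/(47.0+820) = 44.45 Ω
R_total = 56.0 + 44.45 = 100.5 Ω
I = V / R_total = 24.0 / 100.5 = 0.2389 A
R1 carries the full series current, so P = I²R.
P_R1 = (0.2389)² × 56.0 = 3.197 W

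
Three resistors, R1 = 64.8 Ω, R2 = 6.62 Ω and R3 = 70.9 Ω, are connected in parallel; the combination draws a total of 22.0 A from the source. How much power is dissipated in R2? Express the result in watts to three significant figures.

Parallel branches share V, not I — compute V via R_eq, then use V²/R for the target branch.
1/R_eq = 1/64.8 + 1/6.62 + 1/70.9 ⇒ R_eq = 5.537 Ω
V = I_total × R_eq = 22.00 × 5.537 = 121.8 V
P_R2 = V² / R2 = (121.8)² / 6.62 = 2242 W

2240 W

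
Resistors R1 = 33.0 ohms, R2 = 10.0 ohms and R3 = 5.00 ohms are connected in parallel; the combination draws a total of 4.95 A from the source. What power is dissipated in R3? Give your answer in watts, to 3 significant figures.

44.9 W

Parallel branches share V, not I — compute V via R_eq, then use V²/R for the target branch.
1/R_eq = 1/33.0 + 1/10.0 + 1/5.00 ⇒ R_eq = 3.028 Ω
V = I_total × R_eq = 4.950 × 3.028 = 14.99 V
P_R3 = V² / R3 = (14.99)² / 5.00 = 44.92 W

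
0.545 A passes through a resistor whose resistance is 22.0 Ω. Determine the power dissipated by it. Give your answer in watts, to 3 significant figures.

6.53 W

With I and R stated, P = I²R applies in one step.
P = (0.5450 A)² × 22.0 Ω = 6.535 W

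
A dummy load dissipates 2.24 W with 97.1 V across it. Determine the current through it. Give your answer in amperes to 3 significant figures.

Inverting the appropriate power form: I = P / V.
I = 2.24 / 97.1 = 0.02307 A

0.0231 A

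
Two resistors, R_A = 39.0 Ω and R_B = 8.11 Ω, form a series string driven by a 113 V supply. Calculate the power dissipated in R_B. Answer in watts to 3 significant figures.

Series elements share the same current, so find I first, then use P = I²R.
R_total = 39.0 + 8.11 = 47.11 Ω
I = V / R_total = 113 / 47.11 = 2.399 A
P_R_B = I² × R_B = (2.399)² × 8.11 = 46.66 W

46.7 W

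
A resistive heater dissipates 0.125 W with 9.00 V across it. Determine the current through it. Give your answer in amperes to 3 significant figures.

Rearranging the power relation for the two known quantities gives I = P / V.
I = 0.125 / 9.00 = 0.01389 A

0.0139 A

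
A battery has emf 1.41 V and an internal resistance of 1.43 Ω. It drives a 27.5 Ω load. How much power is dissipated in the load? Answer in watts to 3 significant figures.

0.0653 W

Load and internal resistance form a series loop — compute the loop current, then the load power via I²R.
I = ε / (r + R) = 1.41 / (1.43 + 27.5) = 0.04874 A
P_load = I² R = (0.04874)² × 27.5 = 0.06532 W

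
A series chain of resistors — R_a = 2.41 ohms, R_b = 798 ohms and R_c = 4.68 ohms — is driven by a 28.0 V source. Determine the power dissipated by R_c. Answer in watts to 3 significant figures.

0.00566 W

Series elements share the same current, so find I first, then use P = I²R.
R_total = 2.41 + 798 + 4.68 = 805.1 Ω
I = V / R_total = 28.0 / 805.1 = 0.03478 A
P_R_c = I² × R_c = (0.03478)² × 4.68 = 0.005661 W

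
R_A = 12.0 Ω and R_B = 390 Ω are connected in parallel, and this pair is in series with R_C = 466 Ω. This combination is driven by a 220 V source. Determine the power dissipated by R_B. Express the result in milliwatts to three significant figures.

73.7 mW

Collapse the R_A‖R_B pair into one equivalent R_p; then R_p and R_C form a series string.
R_p = (12.0×390)/(12.0+390) = 11.64 Ω
R_total = R_p + 466 = 11.64 + 466 = 477.6 Ω
I = V / R_total = 220 / 477.6 = 0.4606 A
Voltage across the parallel pair: V_p = I × R_p = 0.4606 × 11.64 = 5.362 V
R_B sits across V_p; its power is V_p²/R.
P_R_B = (5.362)² / 390 = 0.07373 W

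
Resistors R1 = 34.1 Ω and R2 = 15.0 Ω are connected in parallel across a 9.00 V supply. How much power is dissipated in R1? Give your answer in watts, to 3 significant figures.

2.38 W

Parallel branches share the same voltage; P = V²/R gives the branch power in one step.
P_R1 = V² / R1 = (9.00)² / 34.1 Ω = 2.375 W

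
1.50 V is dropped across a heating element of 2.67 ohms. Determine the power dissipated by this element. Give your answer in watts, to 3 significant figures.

0.843 W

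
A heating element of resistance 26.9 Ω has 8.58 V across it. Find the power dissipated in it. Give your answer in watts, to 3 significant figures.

2.74 W

With V across and R both known, P = V²/R gives the dissipation directly.
P = (8.58 V)² / 26.9 Ω = 2.737 W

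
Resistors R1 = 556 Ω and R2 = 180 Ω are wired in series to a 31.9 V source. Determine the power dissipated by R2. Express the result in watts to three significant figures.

0.338 W

Since the resistors are in series they all carry the loop current I = V/R_total; the power in any one is I²R.
R_total = 556 + 180 = 736.0 Ω
I = V / R_total = 31.9 / 736.0 = 0.04334 A
P_R2 = I² × R2 = (0.04334)² × 180 = 0.3381 W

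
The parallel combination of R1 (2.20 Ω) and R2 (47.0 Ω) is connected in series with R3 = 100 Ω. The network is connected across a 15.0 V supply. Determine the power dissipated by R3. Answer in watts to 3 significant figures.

Collapse the R1‖R2 pair into one equivalent R_p; then R_p and R3 form a series string.
R_p = (2.20×47.0)/(2.20+47.0) = 2.102 Ω
R_total = R_p + 100 = 2.102 + 100 = 102.1 Ω
I = V / R_total = 15.0 / 102.1 = 0.1469 A
R3 is the series element, so its power is I²R.
P_R3 = (0.1469)² × 100 = 2.158 W

2.16 W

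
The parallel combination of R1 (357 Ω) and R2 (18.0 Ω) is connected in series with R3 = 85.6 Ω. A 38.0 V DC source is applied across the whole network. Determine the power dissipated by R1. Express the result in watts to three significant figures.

0.113 W

Collapse the R1‖R2 pair into one equivalent R_p; then R_p and R3 form a series string.
R_p = (357×18.0)/(357+18.0) = 17.14 Ω
R_total = R_p + 85.6 = 17.14 + 85.6 = 102.7 Ω
I = V / R_total = 38.0 / 102.7 = 0.3699 A
Voltage across the parallel pair: V_p = I × R_p = 0.3699 × 17.14 = 6.338 V
Use P = V²/R for R1 with V = V_p.
P_R1 = (6.338)² / 357 = 0.1125 W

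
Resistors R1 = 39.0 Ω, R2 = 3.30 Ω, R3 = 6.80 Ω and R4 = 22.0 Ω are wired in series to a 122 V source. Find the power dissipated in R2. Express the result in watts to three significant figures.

9.72 W

In a series string the same current flows through every resistor — find that current, then P = I²R for the one we want.
R_total = 39.0 + 3.30 + 6.80 + 22.0 = 71.10 Ω
I = V / R_total = 122 / 71.10 = 1.716 A
P_R2 = I² × R2 = (1.716)² × 3.30 = 9.716 W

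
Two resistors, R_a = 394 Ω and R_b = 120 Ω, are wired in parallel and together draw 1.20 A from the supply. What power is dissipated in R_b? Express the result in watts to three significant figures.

Parallel branches share V, not I — compute V via R_eq, then use V²/R for the target branch.
1/R_eq = 1/394 + 1/120 ⇒ R_eq = 91.98 Ω
V = I_total × R_eq = 1.200 × 91.98 = 110.4 V
P_R_b = V² / R_b = (110.4)² / 120 = 101.5 W

102 W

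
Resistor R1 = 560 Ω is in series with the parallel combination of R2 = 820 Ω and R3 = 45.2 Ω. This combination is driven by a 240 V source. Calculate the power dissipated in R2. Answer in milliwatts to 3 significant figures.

First combine the parallel branches into one equivalent R_p, then R1 + R_p is a series pair.
R_p = (820×45.2)/(820+45.2) = 42.84 Ω
R_total = 560 + 42.84 = 602.8 Ω
I = V / R_total = 240 / 602.8 = 0.3981 A
Voltage across the parallel pair: V_p = I × R_p = 0.3981 × 42.84 = 17.05 V
R2 sees V_p directly, so P = V_p² / R2.
P_R2 = (17.05)² / 820 = 0.3547 W

355 mW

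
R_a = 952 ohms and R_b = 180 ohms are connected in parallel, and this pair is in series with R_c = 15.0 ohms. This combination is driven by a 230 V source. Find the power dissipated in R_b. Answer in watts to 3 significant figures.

243 W

Reduce the parallel combination to a single R_p; the circuit then becomes R_p in series with the remaining resistor.
R_p = (952×180)/(952+180) = 151.4 Ω
R_total = R_p + 15.0 = 151.4 + 15.0 = 166.4 Ω
I = V / R_total = 230 / 166.4 = 1.382 A
Voltage across the parallel pair: V_p = I × R_p = 1.382 × 151.4 = 209.3 V
Use P = V²/R for R_b with V = V_p.
P_R_b = (209.3)² / 180 = 243.3 W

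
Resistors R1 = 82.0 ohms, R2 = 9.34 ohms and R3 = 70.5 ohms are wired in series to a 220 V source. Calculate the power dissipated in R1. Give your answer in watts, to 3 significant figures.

Since the resistors are in series they all carry the loop current I = V/R_total; the power in any one is I²R.
R_total = 82.0 + 9.34 + 70.5 = 161.8 Ω
I = V / R_total = 220 / 161.8 = 1.359 A
P_R1 = I² × R1 = (1.359)² × 82.0 = 151.5 W

152 W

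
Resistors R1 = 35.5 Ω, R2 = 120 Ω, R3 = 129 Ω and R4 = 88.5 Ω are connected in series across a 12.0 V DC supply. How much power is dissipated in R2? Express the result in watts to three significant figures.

Since the resistors are in series they all carry the loop current I = V/R_total; the power in any one is I²R.
R_total = 35.5 + 120 + 129 + 88.5 = 373.0 Ω
I = V / R_total = 12.0 / 373.0 = 0.03217 A
P_R2 = I² × R2 = (0.03217)² × 120 = 0.1242 W

0.124 W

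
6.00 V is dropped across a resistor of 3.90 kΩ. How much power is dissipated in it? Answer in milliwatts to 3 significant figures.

V and R are stated; P = V²/R avoids computing the current.
P = (6.00 V)² / 3900 Ω = 0.009231 W

9.23 mW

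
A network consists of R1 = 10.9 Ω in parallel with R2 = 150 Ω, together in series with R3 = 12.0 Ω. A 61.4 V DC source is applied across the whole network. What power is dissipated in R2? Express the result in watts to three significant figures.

5.28 W

First find R_p for the parallel pair, then treat R_p + R3 as a series loop.
R_p = (10.9×150)/(10.9+150) = 10.16 Ω
R_total = R_p + 12.0 = 10.16 + 12.0 = 22.16 Ω
I = V / R_total = 61.4 / 22.16 = 2.771 A
Voltage across the parallel pair: V_p = I × R_p = 2.771 × 10.16 = 28.15 V
R2 sits across V_p; its power is V_p²/R.
P_R2 = (28.15)² / 150 = 5.284 W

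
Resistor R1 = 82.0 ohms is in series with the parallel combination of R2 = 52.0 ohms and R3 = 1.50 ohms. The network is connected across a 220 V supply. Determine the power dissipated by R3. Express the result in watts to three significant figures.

Reduce the parallel pair to R_p first; the network is then a simple series string.
R_p = (52.0×1.50)/(52.0+1.50) = 1.458 Ω
R_total = 82.0 + 1.458 = 83.46 Ω
I = V / R_total = 220 / 83.46 = 2.636 A
Voltage across the parallel pair: V_p = I × R_p = 2.636 × 1.458 = 3.843 V
With V_p across R3, its power is V_p²/R3.
P_R3 = (3.843)² / 1.50 = 9.847 W

9.85 W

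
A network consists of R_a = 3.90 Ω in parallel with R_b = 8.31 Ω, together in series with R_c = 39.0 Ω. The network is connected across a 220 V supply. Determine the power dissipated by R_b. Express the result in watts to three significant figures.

23.6 W

Reduce the parallel combination to a single R_p; the circuit then becomes R_p in series with the remaining resistor.
R_p = (3.90×8.31)/(3.90+8.31) = 2.654 Ω
R_total = R_p + 39.0 = 2.654 + 39.0 = 41.65 Ω
I = V / R_total = 220 / 41.65 = 5.282 A
Voltage across the parallel pair: V_p = I × R_p = 5.282 × 2.654 = 14.02 V
R_b sits across V_p; its power is V_p²/R.
P_R_b = (14.02)² / 8.31 = 23.65 W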